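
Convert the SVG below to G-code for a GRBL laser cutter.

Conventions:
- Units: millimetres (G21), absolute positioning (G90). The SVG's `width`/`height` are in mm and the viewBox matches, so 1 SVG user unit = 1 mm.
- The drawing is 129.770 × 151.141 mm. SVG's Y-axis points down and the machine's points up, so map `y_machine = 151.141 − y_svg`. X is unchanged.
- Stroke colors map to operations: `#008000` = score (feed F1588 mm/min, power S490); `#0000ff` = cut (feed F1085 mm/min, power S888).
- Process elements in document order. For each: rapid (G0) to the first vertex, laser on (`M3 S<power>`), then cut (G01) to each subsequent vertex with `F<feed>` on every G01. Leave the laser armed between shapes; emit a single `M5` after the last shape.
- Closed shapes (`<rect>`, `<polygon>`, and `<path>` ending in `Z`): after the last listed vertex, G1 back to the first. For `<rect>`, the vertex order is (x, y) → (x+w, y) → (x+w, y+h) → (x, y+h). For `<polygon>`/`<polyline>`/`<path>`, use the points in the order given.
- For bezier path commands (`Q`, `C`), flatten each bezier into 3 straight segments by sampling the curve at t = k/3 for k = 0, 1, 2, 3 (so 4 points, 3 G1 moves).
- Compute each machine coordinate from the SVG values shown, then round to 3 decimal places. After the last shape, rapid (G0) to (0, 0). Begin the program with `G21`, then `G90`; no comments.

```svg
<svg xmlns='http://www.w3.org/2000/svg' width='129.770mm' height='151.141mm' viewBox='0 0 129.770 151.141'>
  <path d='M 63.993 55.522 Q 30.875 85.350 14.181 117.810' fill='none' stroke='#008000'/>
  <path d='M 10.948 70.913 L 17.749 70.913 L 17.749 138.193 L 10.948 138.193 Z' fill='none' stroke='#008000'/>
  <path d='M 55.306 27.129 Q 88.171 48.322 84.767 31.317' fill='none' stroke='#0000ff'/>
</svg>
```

viewBox `0 0 129.770 151.141` with mm width/height → 1 unit = 1 mm. Flip: y_m = 151.141 − y_svg.

**Shape 1** — `<path>` quadratic bezier, stroke `#008000` → score (S490, F1588). Control points (SVG): P0=(63.993,55.522), P1=(30.875,85.350), P2=(14.181,117.810); sampled at t=k/3. Machine vertices: (63.993,95.619) → (43.739,75.441) → (27.135,54.679) → (14.181,33.331). Open path.

**Shape 2** — `<path>` rectangle, stroke `#008000` → score (S490, F1588). Machine vertices: (10.948,80.228) → (17.749,80.228) → (17.749,12.948) → (10.948,12.948) → (10.948,80.228). Closed: final G1 returns to the first vertex.

**Shape 3** — `<path>` quadratic bezier, stroke `#0000ff` → cut (S888, F1085). Control points (SVG): P0=(55.306,27.129), P1=(88.171,48.322), P2=(84.767,31.317); sampled at t=k/3. Machine vertices: (55.306,124.012) → (73.186,114.128) → (83.006,112.732) → (84.767,119.824). Open path.

G21
G90
G0 X63.993 Y95.619
M3 S490
G01 X43.739 Y75.441 F1588
G01 X27.135 Y54.679 F1588
G01 X14.181 Y33.331 F1588
G0 X10.948 Y80.228
M3 S490
G01 X17.749 Y80.228 F1588
G01 X17.749 Y12.948 F1588
G01 X10.948 Y12.948 F1588
G01 X10.948 Y80.228 F1588
G0 X55.306 Y124.012
M3 S888
G01 X73.186 Y114.128 F1085
G01 X83.006 Y112.732 F1085
G01 X84.767 Y119.824 F1085
M5
G0 X0.000 Y0.000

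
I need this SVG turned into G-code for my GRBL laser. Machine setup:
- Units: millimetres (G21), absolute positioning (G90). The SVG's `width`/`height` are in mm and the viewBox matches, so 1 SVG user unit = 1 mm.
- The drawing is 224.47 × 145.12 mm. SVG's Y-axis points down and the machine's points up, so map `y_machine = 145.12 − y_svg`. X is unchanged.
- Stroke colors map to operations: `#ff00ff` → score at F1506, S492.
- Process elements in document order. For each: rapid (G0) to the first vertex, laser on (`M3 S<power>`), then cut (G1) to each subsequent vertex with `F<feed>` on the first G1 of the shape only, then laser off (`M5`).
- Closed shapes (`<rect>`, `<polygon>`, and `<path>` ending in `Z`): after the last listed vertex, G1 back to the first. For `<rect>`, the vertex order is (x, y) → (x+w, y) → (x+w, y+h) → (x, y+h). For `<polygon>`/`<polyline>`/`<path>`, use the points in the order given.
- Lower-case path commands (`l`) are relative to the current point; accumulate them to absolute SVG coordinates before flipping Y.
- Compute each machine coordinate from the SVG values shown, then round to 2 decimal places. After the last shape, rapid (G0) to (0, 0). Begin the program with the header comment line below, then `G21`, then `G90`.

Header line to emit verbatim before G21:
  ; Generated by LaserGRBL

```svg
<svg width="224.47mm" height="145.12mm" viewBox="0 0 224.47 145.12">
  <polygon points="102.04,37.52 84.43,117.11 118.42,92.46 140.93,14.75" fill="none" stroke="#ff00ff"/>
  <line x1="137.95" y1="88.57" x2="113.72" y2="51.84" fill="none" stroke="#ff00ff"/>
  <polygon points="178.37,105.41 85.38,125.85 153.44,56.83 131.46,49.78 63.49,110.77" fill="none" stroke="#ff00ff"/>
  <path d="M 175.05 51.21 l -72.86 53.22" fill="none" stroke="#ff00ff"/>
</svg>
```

viewBox `0 0 224.47 145.12` with mm width/height → 1 unit = 1 mm. Flip: y_m = 145.12 − y_svg.

**Shape 1** — `<polygon>` closed polygon, stroke `#ff00ff` → score (S492, F1506). Machine vertices: (102.04,107.60) → (84.43,28.01) → (118.42,52.66) → (140.93,130.37) → (102.04,107.60). Closed: final G1 returns to the first vertex.

**Shape 2** — `<line>` line segment, stroke `#ff00ff` → score (S492, F1506). Machine vertices: (137.95,56.55) → (113.72,93.28). Open path.

**Shape 3** — `<polygon>` closed polygon, stroke `#ff00ff` → score (S492, F1506). Machine vertices: (178.37,39.71) → (85.38,19.27) → (153.44,88.29) → (131.46,95.34) → (63.49,34.35) → (178.37,39.71). Closed: final G1 returns to the first vertex.

**Shape 4** — `<path>` line segment, stroke `#ff00ff` → score (S492, F1506). Machine vertices: (175.05,93.91) → (102.19,40.69). Open path.

; Generated by LaserGRBL
G21
G90
G0 X102.04 Y107.60
M3 S492
G1 X84.43 Y28.01 F1506
G1 X118.42 Y52.66
G1 X140.93 Y130.37
G1 X102.04 Y107.60
M5
G0 X137.95 Y56.55
M3 S492
G1 X113.72 Y93.28 F1506
M5
G0 X178.37 Y39.71
M3 S492
G1 X85.38 Y19.27 F1506
G1 X153.44 Y88.29
G1 X131.46 Y95.34
G1 X63.49 Y34.35
G1 X178.37 Y39.71
M5
G0 X175.05 Y93.91
M3 S492
G1 X102.19 Y40.69 F1506
M5
G0 X0.00 Y0.00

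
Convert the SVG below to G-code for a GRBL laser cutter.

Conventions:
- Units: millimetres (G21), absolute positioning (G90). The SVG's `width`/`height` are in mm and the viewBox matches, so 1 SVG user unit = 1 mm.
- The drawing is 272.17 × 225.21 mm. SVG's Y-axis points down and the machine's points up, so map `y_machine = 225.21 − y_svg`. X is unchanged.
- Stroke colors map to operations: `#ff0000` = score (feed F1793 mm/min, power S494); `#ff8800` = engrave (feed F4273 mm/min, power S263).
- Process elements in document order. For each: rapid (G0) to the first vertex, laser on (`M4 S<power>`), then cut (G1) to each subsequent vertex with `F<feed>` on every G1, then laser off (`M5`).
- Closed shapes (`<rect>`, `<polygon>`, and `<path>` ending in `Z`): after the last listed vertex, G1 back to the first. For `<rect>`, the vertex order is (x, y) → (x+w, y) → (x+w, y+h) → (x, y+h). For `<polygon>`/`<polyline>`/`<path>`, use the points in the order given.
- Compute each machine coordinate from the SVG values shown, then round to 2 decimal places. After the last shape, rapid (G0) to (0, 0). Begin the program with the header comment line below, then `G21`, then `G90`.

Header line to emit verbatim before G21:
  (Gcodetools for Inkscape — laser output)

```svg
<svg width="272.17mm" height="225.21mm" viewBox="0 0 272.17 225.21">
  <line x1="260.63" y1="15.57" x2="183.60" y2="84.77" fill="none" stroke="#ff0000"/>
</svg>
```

(Gcodetools for Inkscape — laser output)
G21
G90
G0 X260.63 Y209.64
M4 S494
G1 X183.60 Y140.44 F1793
M5
G0 X0.00 Y0.00

1 u = 1 mm; y_m = 225.21 − y.

[1] `<line>` line segment, #ff0000→score S494 F1793: (260.63,209.64) → (183.60,140.44)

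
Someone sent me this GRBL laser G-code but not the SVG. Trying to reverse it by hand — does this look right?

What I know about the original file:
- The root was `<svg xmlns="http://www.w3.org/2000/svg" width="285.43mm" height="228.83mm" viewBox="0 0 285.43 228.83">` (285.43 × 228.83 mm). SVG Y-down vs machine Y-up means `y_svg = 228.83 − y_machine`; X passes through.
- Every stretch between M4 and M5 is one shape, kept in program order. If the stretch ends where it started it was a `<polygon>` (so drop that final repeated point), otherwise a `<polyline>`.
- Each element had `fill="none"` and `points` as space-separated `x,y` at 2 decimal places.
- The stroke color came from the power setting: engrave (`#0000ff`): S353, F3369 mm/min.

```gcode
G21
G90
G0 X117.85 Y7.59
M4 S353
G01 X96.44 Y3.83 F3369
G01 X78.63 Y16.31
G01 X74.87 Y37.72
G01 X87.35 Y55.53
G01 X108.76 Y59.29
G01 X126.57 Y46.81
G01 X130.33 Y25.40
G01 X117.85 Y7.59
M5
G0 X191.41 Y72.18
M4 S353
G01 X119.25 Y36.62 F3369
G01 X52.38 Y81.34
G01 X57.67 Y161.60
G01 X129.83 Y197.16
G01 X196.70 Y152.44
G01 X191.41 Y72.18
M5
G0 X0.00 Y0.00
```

<svg xmlns="http://www.w3.org/2000/svg" width="285.43mm" height="228.83mm" viewBox="0 0 285.43 228.83">
  <polygon points="117.85,221.24 96.44,225.00 78.63,212.52 74.87,191.11 87.35,173.30 108.76,169.54 126.57,182.02 130.33,203.43" fill="none" stroke="#0000ff"/>
  <polygon points="191.41,156.65 119.25,192.21 52.38,147.49 57.67,67.23 129.83,31.67 196.70,76.39" fill="none" stroke="#0000ff"/>
</svg>

Machine Y-up, SVG Y-down with viewBox height 228.83, so y_svg = 228.83 − y_machine; X carries over. Every run uses S353, so all elements get stroke `#0000ff` (engrave).

Run 1: The run returns to its start, so emit a `<polygon>` with points (Y-flipped): 117.85,221.24 96.44,225.00 78.63,212.52 74.87,191.11 87.35,173.30 108.76,169.54 126.57,182.02 130.33,203.43.

Run 2: The run returns to its start, so emit a `<polygon>` with points (Y-flipped): 191.41,156.65 119.25,192.21 52.38,147.49 57.67,67.23 129.83,31.67 196.70,76.39.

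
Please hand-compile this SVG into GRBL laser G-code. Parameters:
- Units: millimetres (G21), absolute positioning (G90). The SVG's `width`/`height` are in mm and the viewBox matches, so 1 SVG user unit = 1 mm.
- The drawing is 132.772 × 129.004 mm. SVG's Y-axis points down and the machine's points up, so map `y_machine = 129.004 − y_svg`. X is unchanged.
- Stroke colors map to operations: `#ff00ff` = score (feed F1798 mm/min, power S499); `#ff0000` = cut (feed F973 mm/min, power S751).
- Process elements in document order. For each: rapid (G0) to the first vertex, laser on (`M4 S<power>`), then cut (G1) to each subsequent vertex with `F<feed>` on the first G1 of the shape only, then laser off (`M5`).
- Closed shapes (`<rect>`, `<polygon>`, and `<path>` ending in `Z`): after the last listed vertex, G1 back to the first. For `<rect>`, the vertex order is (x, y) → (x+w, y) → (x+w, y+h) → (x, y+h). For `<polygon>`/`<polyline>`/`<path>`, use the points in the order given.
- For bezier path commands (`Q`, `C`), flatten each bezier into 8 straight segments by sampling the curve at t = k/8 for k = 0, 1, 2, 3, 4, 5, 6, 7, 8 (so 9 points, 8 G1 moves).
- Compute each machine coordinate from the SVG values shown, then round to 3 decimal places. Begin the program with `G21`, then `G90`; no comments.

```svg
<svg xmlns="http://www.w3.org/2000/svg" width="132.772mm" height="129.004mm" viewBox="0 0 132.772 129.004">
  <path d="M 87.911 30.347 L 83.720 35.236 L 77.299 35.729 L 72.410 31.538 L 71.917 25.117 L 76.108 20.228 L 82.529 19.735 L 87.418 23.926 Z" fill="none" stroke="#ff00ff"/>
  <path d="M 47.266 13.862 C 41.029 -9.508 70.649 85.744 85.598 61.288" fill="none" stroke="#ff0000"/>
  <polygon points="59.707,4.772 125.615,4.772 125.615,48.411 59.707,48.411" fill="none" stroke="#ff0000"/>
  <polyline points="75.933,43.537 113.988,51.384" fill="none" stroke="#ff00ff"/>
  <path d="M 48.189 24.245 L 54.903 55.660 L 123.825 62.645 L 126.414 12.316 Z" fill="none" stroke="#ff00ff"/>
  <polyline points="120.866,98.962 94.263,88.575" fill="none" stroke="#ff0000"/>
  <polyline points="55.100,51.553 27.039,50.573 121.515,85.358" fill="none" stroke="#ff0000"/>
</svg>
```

viewBox `0 0 132.772 129.004` with mm width/height → 1 unit = 1 mm. Flip: y_m = 129.004 − y_svg.

**Shape 1** — `<path>` regular polygon, stroke `#ff00ff` → score (S499, F1798). Machine vertices: (87.911,98.657) → (83.720,93.768) → (77.299,93.275) → (72.410,97.466) → (71.917,103.887) → (76.108,108.776) → (82.529,109.269) → (87.418,105.078) → (87.911,98.657). Closed: final G1 returns to the first vertex.

**Shape 2** — `<path>` cubic bezier, stroke `#ff0000` → cut (S751, F973). Control points (SVG): P0=(47.266,13.862), P1=(41.029,-9.508), P2=(70.649,85.744), P3=(85.598,61.288); sampled at t=k/8. Machine vertices: (47.266,115.142) → (46.509,118.811) → (48.522,114.152) → (52.712,103.958) → (58.487,91.022) → (65.256,78.137) → (72.425,68.095) → (79.403,63.691) → (85.598,67.716). Open path.

**Shape 3** — `<polygon>` rectangle, stroke `#ff0000` → cut (S751, F973). Machine vertices: (59.707,124.232) → (125.615,124.232) → (125.615,80.593) → (59.707,80.593) → (59.707,124.232). Closed: final G1 returns to the first vertex.

**Shape 4** — `<polyline>` line segment, stroke `#ff00ff` → score (S499, F1798). Machine vertices: (75.933,85.467) → (113.988,77.620). Open path.

**Shape 5** — `<path>` closed polygon, stroke `#ff00ff` → score (S499, F1798). Machine vertices: (48.189,104.759) → (54.903,73.344) → (123.825,66.359) → (126.414,116.688) → (48.189,104.759). Closed: final G1 returns to the first vertex.

**Shape 6** — `<polyline>` line segment, stroke `#ff0000` → cut (S751, F973). Machine vertices: (120.866,30.042) → (94.263,40.429). Open path.

**Shape 7** — `<polyline>` open polyline, stroke `#ff0000` → cut (S751, F973). Machine vertices: (55.100,77.451) → (27.039,78.431) → (121.515,43.646). Open path.

G21
G90
G0 X87.911 Y98.657
M4 S499
G1 X83.720 Y93.768 F1798
G1 X77.299 Y93.275
G1 X72.410 Y97.466
G1 X71.917 Y103.887
G1 X76.108 Y108.776
G1 X82.529 Y109.269
G1 X87.418 Y105.078
G1 X87.911 Y98.657
M5
G0 X47.266 Y115.142
M4 S751
G1 X46.509 Y118.811 F973
G1 X48.522 Y114.152
G1 X52.712 Y103.958
G1 X58.487 Y91.022
G1 X65.256 Y78.137
G1 X72.425 Y68.095
G1 X79.403 Y63.691
G1 X85.598 Y67.716
M5
G0 X59.707 Y124.232
M4 S751
G1 X125.615 Y124.232 F973
G1 X125.615 Y80.593
G1 X59.707 Y80.593
G1 X59.707 Y124.232
M5
G0 X75.933 Y85.467
M4 S499
G1 X113.988 Y77.620 F1798
M5
G0 X48.189 Y104.759
M4 S499
G1 X54.903 Y73.344 F1798
G1 X123.825 Y66.359
G1 X126.414 Y116.688
G1 X48.189 Y104.759
M5
G0 X120.866 Y30.042
M4 S751
G1 X94.263 Y40.429 F973
M5
G0 X55.100 Y77.451
M4 S751
G1 X27.039 Y78.431 F973
G1 X121.515 Y43.646
M5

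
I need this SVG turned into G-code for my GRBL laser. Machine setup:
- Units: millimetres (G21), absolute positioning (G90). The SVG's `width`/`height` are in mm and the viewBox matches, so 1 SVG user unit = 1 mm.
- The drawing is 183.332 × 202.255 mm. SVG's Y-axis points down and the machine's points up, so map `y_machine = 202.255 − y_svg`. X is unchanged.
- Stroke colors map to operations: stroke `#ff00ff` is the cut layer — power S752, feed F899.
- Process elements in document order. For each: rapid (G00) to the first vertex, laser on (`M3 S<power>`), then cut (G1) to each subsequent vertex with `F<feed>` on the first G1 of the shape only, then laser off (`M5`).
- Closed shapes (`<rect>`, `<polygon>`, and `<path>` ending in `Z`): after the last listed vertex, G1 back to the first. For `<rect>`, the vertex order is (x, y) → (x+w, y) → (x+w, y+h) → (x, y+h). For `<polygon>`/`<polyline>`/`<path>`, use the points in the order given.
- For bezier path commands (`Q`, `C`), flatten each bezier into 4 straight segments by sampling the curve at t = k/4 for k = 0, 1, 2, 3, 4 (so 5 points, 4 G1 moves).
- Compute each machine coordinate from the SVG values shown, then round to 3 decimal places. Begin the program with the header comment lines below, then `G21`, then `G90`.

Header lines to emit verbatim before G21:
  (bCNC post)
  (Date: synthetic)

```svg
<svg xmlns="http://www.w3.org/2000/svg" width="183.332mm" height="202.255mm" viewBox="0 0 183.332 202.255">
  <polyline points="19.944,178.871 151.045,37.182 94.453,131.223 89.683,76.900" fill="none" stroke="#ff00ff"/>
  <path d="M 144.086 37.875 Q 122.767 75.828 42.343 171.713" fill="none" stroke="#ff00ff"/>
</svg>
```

(bCNC post)
(Date: synthetic)
G21
G90
G00 X19.944 Y23.384
M3 S752
G1 X151.045 Y165.073 F899
G1 X94.453 Y71.032
G1 X89.683 Y125.355
M5
G00 X144.086 Y164.380
M3 S752
G1 X129.732 Y141.783 F899
G1 X107.991 Y111.944
G1 X78.861 Y74.864
G1 X42.343 Y30.542
M5

Since the viewBox matches the mm dimensions, user units are millimetres directly. The only transform is the Y-flip y_m = 202.255 − y_svg.

Shape 1 is a open polyline drawn with `<polyline>`. Its stroke #ff00ff means cut at S752, F899. After flipping Y the toolpath is (19.944,23.384) → (151.045,165.073) → (94.453,71.032) → (89.683,125.355).

Shape 2 is a quadratic bezier drawn with `<path>`. Its stroke #ff00ff means cut at S752, F899. After flipping Y the toolpath is (144.086,164.380) → (129.732,141.783) → (107.991,111.944) → (78.861,74.864) → (42.343,30.542).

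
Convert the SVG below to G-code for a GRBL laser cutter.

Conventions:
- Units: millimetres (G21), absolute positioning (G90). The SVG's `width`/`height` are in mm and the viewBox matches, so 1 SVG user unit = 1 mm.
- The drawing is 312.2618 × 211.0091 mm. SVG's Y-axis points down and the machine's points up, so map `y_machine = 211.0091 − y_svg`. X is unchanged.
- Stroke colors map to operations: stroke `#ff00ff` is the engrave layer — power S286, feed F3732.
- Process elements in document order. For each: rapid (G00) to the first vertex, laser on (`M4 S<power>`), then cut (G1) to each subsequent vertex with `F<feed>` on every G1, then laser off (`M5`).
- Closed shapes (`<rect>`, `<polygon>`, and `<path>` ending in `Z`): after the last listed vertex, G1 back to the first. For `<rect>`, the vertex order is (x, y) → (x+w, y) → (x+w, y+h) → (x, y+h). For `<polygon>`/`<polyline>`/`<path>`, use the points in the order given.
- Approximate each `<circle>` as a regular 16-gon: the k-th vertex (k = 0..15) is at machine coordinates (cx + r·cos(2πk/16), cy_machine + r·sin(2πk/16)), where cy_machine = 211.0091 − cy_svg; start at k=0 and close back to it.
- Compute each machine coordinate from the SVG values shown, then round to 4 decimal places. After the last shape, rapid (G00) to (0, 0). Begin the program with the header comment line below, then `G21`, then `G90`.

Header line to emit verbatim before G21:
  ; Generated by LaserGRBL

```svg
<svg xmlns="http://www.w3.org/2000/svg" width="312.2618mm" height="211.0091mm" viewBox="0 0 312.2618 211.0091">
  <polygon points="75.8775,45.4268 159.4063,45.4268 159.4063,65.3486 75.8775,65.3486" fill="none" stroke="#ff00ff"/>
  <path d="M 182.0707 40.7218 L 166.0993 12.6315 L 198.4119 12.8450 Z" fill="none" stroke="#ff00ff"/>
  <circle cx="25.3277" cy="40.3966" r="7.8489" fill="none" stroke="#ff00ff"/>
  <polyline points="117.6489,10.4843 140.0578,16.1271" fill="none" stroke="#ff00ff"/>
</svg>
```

viewBox `0 0 312.2618 211.0091` with mm width/height → 1 unit = 1 mm. Flip: y_m = 211.0091 − y_svg.

**Shape 1** — `<polygon>` rectangle, stroke `#ff00ff` → engrave (S286, F3732). Machine vertices: (75.8775,165.5823) → (159.4063,165.5823) → (159.4063,145.6605) → (75.8775,145.6605) → (75.8775,165.5823). Closed: final G1 returns to the first vertex.

**Shape 2** — `<path>` regular polygon, stroke `#ff00ff` → engrave (S286, F3732). Machine vertices: (182.0707,170.2873) → (166.0993,198.3776) → (198.4119,198.1641) → (182.0707,170.2873). Closed: final G1 returns to the first vertex.

**Shape 3** — `<circle>` circle, stroke `#ff00ff` → engrave (S286, F3732). Machine vertices: (33.1766,170.6125) → (32.5791,173.6161) → (30.8777,176.1625) → (28.3313,177.8639) → (25.3277,178.4614) → (22.3241,177.8639) → (19.7777,176.1625) → (18.0763,173.6161) → (17.4788,170.6125) → (18.0763,167.6089) → (19.7777,165.0625) → (22.3241,163.3611) → (25.3277,162.7636) → (28.3313,163.3611) → (30.8777,165.0625) → (32.5791,167.6089) → (33.1766,170.6125). Closed: final G1 returns to the first vertex.

**Shape 4** — `<polyline>` line segment, stroke `#ff00ff` → engrave (S286, F3732). Machine vertices: (117.6489,200.5248) → (140.0578,194.8820). Open path.

; Generated by LaserGRBL
G21
G90
G00 X75.8775 Y165.5823
M4 S286
G1 X159.4063 Y165.5823 F3732
G1 X159.4063 Y145.6605 F3732
G1 X75.8775 Y145.6605 F3732
G1 X75.8775 Y165.5823 F3732
M5
G00 X182.0707 Y170.2873
M4 S286
G1 X166.0993 Y198.3776 F3732
G1 X198.4119 Y198.1641 F3732
G1 X182.0707 Y170.2873 F3732
M5
G00 X33.1766 Y170.6125
M4 S286
G1 X32.5791 Y173.6161 F3732
G1 X30.8777 Y176.1625 F3732
G1 X28.3313 Y177.8639 F3732
G1 X25.3277 Y178.4614 F3732
G1 X22.3241 Y177.8639 F3732
G1 X19.7777 Y176.1625 F3732
G1 X18.0763 Y173.6161 F3732
G1 X17.4788 Y170.6125 F3732
G1 X18.0763 Y167.6089 F3732
G1 X19.7777 Y165.0625 F3732
G1 X22.3241 Y163.3611 F3732
G1 X25.3277 Y162.7636 F3732
G1 X28.3313 Y163.3611 F3732
G1 X30.8777 Y165.0625 F3732
G1 X32.5791 Y167.6089 F3732
G1 X33.1766 Y170.6125 F3732
M5
G00 X117.6489 Y200.5248
M4 S286
G1 X140.0578 Y194.8820 F3732
M5
G00 X0.0000 Y0.0000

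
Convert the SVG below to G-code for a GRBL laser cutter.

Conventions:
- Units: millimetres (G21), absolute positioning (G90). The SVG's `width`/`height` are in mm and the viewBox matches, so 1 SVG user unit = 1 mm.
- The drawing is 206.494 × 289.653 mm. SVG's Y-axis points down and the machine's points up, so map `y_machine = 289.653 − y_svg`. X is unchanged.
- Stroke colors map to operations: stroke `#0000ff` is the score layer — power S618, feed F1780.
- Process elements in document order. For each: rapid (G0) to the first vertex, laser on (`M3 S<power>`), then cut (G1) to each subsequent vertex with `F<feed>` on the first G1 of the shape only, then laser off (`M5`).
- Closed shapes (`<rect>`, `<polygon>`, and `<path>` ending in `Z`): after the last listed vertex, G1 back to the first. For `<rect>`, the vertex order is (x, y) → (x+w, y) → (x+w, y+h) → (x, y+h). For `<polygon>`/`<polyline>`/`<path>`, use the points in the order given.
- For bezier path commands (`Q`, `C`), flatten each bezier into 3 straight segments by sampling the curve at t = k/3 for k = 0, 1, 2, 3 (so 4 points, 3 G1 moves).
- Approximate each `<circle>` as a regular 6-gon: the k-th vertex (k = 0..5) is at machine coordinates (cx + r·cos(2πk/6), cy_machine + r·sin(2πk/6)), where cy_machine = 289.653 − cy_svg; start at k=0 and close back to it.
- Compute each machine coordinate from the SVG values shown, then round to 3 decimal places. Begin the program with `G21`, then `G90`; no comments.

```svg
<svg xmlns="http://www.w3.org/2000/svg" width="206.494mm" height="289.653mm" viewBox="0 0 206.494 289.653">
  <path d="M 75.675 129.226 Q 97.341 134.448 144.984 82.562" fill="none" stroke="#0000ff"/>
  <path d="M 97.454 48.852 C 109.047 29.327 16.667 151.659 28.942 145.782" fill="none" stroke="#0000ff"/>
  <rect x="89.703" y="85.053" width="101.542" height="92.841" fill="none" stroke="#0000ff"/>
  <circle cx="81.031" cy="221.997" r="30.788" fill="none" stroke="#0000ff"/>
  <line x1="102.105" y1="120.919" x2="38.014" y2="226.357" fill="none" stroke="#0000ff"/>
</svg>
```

1 u = 1 mm; y_m = 289.653 − y.

[1] `<path>` quadratic bezier, #0000ff→score S618 F1780: (75.675,160.427) → (93.005,163.291) → (116.108,178.846) → (144.984,207.091)

[2] `<path>` cubic bezier, #0000ff→score S618 F1780: (97.454,240.801) → (82.116,223.043) → (43.825,170.728) → (28.942,143.871)

[3] `<rect>` rectangle, #0000ff→score S618 F1780: (89.703,204.600) → (191.245,204.600) → (191.245,111.759) → (89.703,111.759) → (89.703,204.600) (closed)

[4] `<circle>` circle, #0000ff→score S618 F1780: (111.819,67.656) → (96.425,94.319) → (65.637,94.319) → (50.243,67.656) → (65.637,40.993) → (96.425,40.993) → (111.819,67.656) (closed)

[5] `<line>` line segment, #0000ff→score S618 F1780: (102.105,168.734) → (38.014,63.296)

G21
G90
G0 X75.675 Y160.427
M3 S618
G1 X93.005 Y163.291 F1780
G1 X116.108 Y178.846
G1 X144.984 Y207.091
M5
G0 X97.454 Y240.801
M3 S618
G1 X82.116 Y223.043 F1780
G1 X43.825 Y170.728
G1 X28.942 Y143.871
M5
G0 X89.703 Y204.600
M3 S618
G1 X191.245 Y204.600 F1780
G1 X191.245 Y111.759
G1 X89.703 Y111.759
G1 X89.703 Y204.600
M5
G0 X111.819 Y67.656
M3 S618
G1 X96.425 Y94.319 F1780
G1 X65.637 Y94.319
G1 X50.243 Y67.656
G1 X65.637 Y40.993
G1 X96.425 Y40.993
G1 X111.819 Y67.656
M5
G0 X102.105 Y168.734
M3 S618
G1 X38.014 Y63.296 F1780
M5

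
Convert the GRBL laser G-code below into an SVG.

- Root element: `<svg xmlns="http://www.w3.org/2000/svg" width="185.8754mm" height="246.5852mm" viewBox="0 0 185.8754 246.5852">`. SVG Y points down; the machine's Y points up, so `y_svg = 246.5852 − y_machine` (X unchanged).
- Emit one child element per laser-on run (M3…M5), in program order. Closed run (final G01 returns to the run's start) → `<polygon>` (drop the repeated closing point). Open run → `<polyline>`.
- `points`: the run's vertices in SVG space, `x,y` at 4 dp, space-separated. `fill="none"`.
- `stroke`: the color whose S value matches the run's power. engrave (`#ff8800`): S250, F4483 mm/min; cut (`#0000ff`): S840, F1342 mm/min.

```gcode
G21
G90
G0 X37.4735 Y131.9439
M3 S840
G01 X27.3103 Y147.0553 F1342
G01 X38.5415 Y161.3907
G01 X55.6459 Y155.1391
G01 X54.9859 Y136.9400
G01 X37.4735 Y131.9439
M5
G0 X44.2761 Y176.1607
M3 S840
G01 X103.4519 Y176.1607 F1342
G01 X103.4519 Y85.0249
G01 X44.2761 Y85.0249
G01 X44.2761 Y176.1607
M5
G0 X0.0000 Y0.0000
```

Machine Y-up, SVG Y-down with viewBox height 246.5852, so y_svg = 246.5852 − y_machine; X carries over. Every run uses S840, so all elements get stroke `#0000ff` (cut).

Run 1: The run returns to its start, so emit a `<polygon>` with points (Y-flipped): 37.4735,114.6413 27.3103,99.5299 38.5415,85.1945 55.6459,91.4461 54.9859,109.6452.

Run 2: The run returns to its start, so emit a `<polygon>` with points (Y-flipped): 44.2761,70.4245 103.4519,70.4245 103.4519,161.5603 44.2761,161.5603.

<svg xmlns="http://www.w3.org/2000/svg" width="185.8754mm" height="246.5852mm" viewBox="0 0 185.8754 246.5852">
  <polygon points="37.4735,114.6413 27.3103,99.5299 38.5415,85.1945 55.6459,91.4461 54.9859,109.6452" fill="none" stroke="#0000ff"/>
  <polygon points="44.2761,70.4245 103.4519,70.4245 103.4519,161.5603 44.2761,161.5603" fill="none" stroke="#0000ff"/>
</svg>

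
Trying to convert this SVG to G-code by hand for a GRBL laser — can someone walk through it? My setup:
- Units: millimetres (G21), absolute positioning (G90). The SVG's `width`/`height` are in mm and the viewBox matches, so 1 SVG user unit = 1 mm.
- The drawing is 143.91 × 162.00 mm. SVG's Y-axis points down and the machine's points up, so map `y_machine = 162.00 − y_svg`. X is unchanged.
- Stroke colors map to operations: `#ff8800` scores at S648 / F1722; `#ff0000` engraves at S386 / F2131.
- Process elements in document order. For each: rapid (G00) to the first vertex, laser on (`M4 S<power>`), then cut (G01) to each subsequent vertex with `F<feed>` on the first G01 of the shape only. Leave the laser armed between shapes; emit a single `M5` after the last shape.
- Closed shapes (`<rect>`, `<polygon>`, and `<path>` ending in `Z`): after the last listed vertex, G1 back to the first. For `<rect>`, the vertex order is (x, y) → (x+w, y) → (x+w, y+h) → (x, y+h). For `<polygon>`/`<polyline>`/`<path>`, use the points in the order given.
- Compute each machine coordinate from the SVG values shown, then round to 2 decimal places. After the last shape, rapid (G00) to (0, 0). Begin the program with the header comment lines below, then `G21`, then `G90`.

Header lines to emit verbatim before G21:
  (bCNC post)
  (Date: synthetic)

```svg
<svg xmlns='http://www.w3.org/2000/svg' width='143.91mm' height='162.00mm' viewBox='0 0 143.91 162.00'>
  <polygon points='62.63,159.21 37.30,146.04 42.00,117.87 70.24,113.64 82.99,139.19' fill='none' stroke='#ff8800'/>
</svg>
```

Since the viewBox matches the mm dimensions, user units are millimetres directly. The only transform is the Y-flip y_m = 162.00 − y_svg.

Shape 1 is a regular polygon drawn with `<polygon>`. Its stroke #ff8800 means score at S648, F1722. After flipping Y the toolpath is (62.63,2.79) → (37.30,15.96) → (42.00,44.13) → (70.24,48.36) → (82.99,22.81) → (62.63,2.79), returning to the start.

(bCNC post)
(Date: synthetic)
G21
G90
G00 X62.63 Y2.79
M4 S648
G01 X37.30 Y15.96 F1722
G01 X42.00 Y44.13
G01 X70.24 Y48.36
G01 X82.99 Y22.81
G01 X62.63 Y2.79
M5
G00 X0.00 Y0.00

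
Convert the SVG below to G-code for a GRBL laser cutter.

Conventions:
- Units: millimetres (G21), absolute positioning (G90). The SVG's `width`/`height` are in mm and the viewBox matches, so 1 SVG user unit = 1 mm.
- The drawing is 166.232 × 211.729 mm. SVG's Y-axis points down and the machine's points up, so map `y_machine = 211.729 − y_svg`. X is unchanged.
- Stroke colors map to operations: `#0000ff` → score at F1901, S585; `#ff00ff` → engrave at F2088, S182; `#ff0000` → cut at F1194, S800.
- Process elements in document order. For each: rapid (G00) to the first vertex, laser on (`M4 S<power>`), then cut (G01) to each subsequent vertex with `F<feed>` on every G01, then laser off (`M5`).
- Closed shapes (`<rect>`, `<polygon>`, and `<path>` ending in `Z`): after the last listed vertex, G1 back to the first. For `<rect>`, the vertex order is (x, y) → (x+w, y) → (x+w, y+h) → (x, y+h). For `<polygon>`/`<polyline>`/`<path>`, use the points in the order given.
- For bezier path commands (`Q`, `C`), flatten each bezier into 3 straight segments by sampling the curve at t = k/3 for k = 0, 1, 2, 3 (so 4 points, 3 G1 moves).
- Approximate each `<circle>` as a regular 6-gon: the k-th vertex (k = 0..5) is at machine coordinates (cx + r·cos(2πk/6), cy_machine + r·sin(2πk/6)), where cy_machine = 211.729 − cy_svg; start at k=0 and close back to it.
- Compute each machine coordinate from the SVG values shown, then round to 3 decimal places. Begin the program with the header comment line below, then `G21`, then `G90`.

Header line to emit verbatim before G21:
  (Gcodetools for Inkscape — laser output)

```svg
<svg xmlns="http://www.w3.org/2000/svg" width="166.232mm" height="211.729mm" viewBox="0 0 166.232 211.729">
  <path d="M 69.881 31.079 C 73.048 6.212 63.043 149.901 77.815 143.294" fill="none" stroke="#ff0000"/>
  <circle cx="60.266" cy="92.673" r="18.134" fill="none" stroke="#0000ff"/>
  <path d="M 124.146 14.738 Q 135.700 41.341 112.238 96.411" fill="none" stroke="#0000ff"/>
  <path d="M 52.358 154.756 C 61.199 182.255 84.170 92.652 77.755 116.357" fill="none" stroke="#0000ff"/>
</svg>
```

1 u = 1 mm; y_m = 211.729 − y.

[1] `<path>` cubic bezier, #ff0000→cut S800 F1194: (69.881,180.650) → (70.063,161.141) → (69.896,100.117) → (77.815,68.435)

[2] `<circle>` circle, #0000ff→score S585 F1901: (78.400,119.056) → (69.333,134.761) → (51.199,134.761) → (42.132,119.056) → (51.199,103.351) → (69.333,103.351) → (78.400,119.056) (closed)

[3] `<path>` quadratic bezier, #0000ff→score S585 F1901: (124.146,196.991) → (127.958,176.093) → (123.989,148.868) → (112.238,115.318)

[4] `<path>` cubic bezier, #0000ff→score S585 F1901: (52.358,56.973) → (64.297,59.974) → (75.986,89.841) → (77.755,95.372)

(Gcodetools for Inkscape — laser output)
G21
G90
G00 X69.881 Y180.650
M4 S800
G01 X70.063 Y161.141 F1194
G01 X69.896 Y100.117 F1194
G01 X77.815 Y68.435 F1194
M5
G00 X78.400 Y119.056
M4 S585
G01 X69.333 Y134.761 F1901
G01 X51.199 Y134.761 F1901
G01 X42.132 Y119.056 F1901
G01 X51.199 Y103.351 F1901
G01 X69.333 Y103.351 F1901
G01 X78.400 Y119.056 F1901
M5
G00 X124.146 Y196.991
M4 S585
G01 X127.958 Y176.093 F1901
G01 X123.989 Y148.868 F1901
G01 X112.238 Y115.318 F1901
M5
G00 X52.358 Y56.973
M4 S585
G01 X64.297 Y59.974 F1901
G01 X75.986 Y89.841 F1901
G01 X77.755 Y95.372 F1901
M5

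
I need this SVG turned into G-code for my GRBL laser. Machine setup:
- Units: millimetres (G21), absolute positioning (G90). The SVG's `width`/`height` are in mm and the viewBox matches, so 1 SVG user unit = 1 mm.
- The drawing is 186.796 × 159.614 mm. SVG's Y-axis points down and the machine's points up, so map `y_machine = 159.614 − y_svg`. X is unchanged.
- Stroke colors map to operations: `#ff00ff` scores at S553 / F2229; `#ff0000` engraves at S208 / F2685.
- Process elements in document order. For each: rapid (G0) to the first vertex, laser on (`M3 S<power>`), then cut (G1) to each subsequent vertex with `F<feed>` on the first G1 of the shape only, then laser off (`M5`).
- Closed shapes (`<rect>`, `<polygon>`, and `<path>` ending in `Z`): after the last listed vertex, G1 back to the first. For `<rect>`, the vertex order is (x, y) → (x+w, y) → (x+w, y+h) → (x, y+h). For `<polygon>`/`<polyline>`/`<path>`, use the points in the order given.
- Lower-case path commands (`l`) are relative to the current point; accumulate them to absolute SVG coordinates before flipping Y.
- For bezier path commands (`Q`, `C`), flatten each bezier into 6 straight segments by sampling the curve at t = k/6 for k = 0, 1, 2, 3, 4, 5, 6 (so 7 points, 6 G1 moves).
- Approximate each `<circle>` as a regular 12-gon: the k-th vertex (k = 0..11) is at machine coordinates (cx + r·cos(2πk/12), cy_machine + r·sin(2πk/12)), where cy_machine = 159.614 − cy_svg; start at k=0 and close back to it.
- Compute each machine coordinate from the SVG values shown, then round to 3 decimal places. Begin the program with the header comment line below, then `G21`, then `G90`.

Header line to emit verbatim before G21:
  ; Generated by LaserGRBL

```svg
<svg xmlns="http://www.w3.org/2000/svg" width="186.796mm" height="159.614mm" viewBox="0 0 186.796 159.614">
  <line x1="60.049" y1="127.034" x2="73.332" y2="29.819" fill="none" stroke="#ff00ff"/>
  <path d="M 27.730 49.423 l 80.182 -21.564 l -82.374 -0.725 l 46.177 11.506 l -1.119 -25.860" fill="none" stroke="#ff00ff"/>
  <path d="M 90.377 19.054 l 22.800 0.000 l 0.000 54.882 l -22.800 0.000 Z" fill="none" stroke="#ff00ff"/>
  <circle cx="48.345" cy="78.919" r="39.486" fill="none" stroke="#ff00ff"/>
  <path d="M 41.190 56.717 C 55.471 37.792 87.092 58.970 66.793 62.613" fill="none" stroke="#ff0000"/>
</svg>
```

1 u = 1 mm; y_m = 159.614 − y.

[1] `<line>` line segment, #ff00ff→score S553 F2229: (60.049,32.580) → (73.332,129.795)

[2] `<path>` open polyline, #ff00ff→score S553 F2229: (27.730,110.191) → (107.912,131.755) → (25.538,132.480) → (71.715,120.974) → (70.596,146.834)

[3] `<path>` rectangle, #ff00ff→score S553 F2229: (90.377,140.560) → (113.177,140.560) → (113.177,85.678) → (90.377,85.678) → (90.377,140.560) (closed)

[4] `<circle>` circle, #ff00ff→score S553 F2229: (87.831,80.695) → (82.541,100.438) → (68.088,114.891) → (48.345,120.181) → (28.602,114.891) → (14.149,100.438) → (8.859,80.695) → (14.149,60.952) → (28.602,46.499) → (48.345,41.209) → (68.088,46.499) → (82.541,60.952) → (87.831,80.695) (closed)

[5] `<path>` cubic bezier, #ff0000→engrave S208 F2685: (41.190,102.897) → (49.455,109.284) → (58.686,110.589) → (66.959,108.412) → (72.351,104.354) → (72.936,100.017) → (66.793,97.001)

; Generated by LaserGRBL
G21
G90
G0 X60.049 Y32.580
M3 S553
G1 X73.332 Y129.795 F2229
M5
G0 X27.730 Y110.191
M3 S553
G1 X107.912 Y131.755 F2229
G1 X25.538 Y132.480
G1 X71.715 Y120.974
G1 X70.596 Y146.834
M5
G0 X90.377 Y140.560
M3 S553
G1 X113.177 Y140.560 F2229
G1 X113.177 Y85.678
G1 X90.377 Y85.678
G1 X90.377 Y140.560
M5
G0 X87.831 Y80.695
M3 S553
G1 X82.541 Y100.438 F2229
G1 X68.088 Y114.891
G1 X48.345 Y120.181
G1 X28.602 Y114.891
G1 X14.149 Y100.438
G1 X8.859 Y80.695
G1 X14.149 Y60.952
G1 X28.602 Y46.499
G1 X48.345 Y41.209
G1 X68.088 Y46.499
G1 X82.541 Y60.952
G1 X87.831 Y80.695
M5
G0 X41.190 Y102.897
M3 S208
G1 X49.455 Y109.284 F2685
G1 X58.686 Y110.589
G1 X66.959 Y108.412
G1 X72.351 Y104.354
G1 X72.936 Y100.017
G1 X66.793 Y97.001
M5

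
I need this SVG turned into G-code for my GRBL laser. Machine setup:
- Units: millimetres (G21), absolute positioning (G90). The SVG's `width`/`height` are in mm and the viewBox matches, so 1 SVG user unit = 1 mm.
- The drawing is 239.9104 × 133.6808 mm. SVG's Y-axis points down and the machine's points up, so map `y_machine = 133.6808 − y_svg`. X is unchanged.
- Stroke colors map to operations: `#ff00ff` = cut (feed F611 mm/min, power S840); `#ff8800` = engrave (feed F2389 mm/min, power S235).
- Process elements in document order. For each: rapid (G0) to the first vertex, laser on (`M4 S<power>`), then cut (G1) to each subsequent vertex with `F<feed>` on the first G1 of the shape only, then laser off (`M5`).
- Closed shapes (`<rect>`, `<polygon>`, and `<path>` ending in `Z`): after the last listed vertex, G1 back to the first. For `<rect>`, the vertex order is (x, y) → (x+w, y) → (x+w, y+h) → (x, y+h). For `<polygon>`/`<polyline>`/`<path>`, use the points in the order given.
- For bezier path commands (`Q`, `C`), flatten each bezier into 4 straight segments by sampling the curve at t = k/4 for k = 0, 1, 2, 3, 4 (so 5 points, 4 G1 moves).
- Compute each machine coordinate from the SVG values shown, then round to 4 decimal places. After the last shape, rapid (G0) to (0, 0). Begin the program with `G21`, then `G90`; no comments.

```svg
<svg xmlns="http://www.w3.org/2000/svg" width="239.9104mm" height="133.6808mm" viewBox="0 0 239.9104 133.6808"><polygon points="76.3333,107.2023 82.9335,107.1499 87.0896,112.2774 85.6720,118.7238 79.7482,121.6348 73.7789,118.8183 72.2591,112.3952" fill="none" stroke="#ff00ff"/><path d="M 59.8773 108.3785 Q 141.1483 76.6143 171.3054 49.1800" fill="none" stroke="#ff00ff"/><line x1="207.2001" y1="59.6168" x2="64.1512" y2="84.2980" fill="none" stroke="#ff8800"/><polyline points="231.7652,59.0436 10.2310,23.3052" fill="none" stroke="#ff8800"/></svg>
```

1 u = 1 mm; y_m = 133.6808 − y.

[1] `<polygon>` regular polygon, #ff00ff→cut S840 F611: (76.3333,26.4785) → (82.9335,26.5309) → (87.0896,21.4034) → (85.6720,14.9570) → (79.7482,12.0460) → (73.7789,14.8625) → (72.2591,21.2856) → (76.3333,26.4785) (closed)

[2] `<path>` quadratic bezier, #ff00ff→cut S840 F611: (59.8773,25.3023) → (97.3182,40.9138) → (128.3698,55.9840) → (153.0322,70.5130) → (171.3054,84.5008)

[3] `<line>` line segment, #ff8800→engrave S235 F2389: (207.2001,74.0640) → (64.1512,49.3828)

[4] `<polyline>` line segment, #ff8800→engrave S235 F2389: (231.7652,74.6372) → (10.2310,110.3756)

G21
G90
G0 X76.3333 Y26.4785
M4 S840
G1 X82.9335 Y26.5309 F611
G1 X87.0896 Y21.4034
G1 X85.6720 Y14.9570
G1 X79.7482 Y12.0460
G1 X73.7789 Y14.8625
G1 X72.2591 Y21.2856
G1 X76.3333 Y26.4785
M5
G0 X59.8773 Y25.3023
M4 S840
G1 X97.3182 Y40.9138 F611
G1 X128.3698 Y55.9840
G1 X153.0322 Y70.5130
G1 X171.3054 Y84.5008
M5
G0 X207.2001 Y74.0640
M4 S235
G1 X64.1512 Y49.3828 F2389
M5
G0 X231.7652 Y74.6372
M4 S235
G1 X10.2310 Y110.3756 F2389
M5
G0 X0.0000 Y0.0000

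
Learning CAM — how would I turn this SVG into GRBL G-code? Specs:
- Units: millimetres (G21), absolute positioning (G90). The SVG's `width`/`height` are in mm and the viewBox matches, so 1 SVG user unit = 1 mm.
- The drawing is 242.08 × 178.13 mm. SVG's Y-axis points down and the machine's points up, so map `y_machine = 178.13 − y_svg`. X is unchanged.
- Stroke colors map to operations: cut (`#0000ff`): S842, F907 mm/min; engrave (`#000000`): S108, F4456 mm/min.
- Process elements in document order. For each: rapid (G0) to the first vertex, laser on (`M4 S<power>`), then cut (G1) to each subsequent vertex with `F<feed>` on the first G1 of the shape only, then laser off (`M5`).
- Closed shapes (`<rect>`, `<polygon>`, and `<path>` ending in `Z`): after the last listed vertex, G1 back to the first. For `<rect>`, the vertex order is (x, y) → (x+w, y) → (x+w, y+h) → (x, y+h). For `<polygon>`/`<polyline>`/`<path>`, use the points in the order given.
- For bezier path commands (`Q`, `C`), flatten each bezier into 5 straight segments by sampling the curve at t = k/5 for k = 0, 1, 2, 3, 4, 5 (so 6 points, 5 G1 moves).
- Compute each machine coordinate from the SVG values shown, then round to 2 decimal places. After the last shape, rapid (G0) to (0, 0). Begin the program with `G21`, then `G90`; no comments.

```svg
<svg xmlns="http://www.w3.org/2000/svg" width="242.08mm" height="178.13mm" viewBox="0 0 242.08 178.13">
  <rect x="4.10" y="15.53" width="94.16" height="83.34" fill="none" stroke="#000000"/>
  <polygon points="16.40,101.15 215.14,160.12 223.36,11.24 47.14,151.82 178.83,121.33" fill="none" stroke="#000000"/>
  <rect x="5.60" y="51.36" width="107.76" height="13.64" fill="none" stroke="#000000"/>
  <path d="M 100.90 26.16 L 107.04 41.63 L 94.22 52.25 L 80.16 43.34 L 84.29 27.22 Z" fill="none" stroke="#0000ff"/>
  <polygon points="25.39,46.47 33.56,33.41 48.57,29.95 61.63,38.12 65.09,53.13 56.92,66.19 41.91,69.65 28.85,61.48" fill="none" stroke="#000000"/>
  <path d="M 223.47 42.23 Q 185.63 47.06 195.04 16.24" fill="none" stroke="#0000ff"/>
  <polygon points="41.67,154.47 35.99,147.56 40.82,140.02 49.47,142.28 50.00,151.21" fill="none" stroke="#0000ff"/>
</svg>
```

G21
G90
G0 X4.10 Y162.60
M4 S108
G1 X98.26 Y162.60 F4456
G1 X98.26 Y79.26
G1 X4.10 Y79.26
G1 X4.10 Y162.60
M5
G0 X16.40 Y76.98
M4 S108
G1 X215.14 Y18.01 F4456
G1 X223.36 Y166.89
G1 X47.14 Y26.31
G1 X178.83 Y56.80
G1 X16.40 Y76.98
M5
G0 X5.60 Y126.77
M4 S108
G1 X113.36 Y126.77 F4456
G1 X113.36 Y113.13
G1 X5.60 Y113.13
G1 X5.60 Y126.77
M5
G0 X100.90 Y151.97
M4 S842
G1 X107.04 Y136.50 F907
G1 X94.22 Y125.88
G1 X80.16 Y134.79
G1 X84.29 Y150.91
G1 X100.90 Y151.97
M5
G0 X25.39 Y131.66
M4 S108
G1 X33.56 Y144.72 F4456
G1 X48.57 Y148.18
G1 X61.63 Y140.01
G1 X65.09 Y125.00
G1 X56.92 Y111.94
G1 X41.91 Y108.48
G1 X28.85 Y116.65
G1 X25.39 Y131.66
M5
G0 X223.47 Y135.90
M4 S842
G1 X210.22 Y135.39 F907
G1 X200.76 Y137.74
G1 X195.07 Y142.94
G1 X193.17 Y150.99
G1 X195.04 Y161.89
M5
G0 X41.67 Y23.66
M4 S842
G1 X35.99 Y30.57 F907
G1 X40.82 Y38.11
G1 X49.47 Y35.85
G1 X50.00 Y26.92
G1 X41.67 Y23.66
M5
G0 X0.00 Y0.00

Since the viewBox matches the mm dimensions, user units are millimetres directly. The only transform is the Y-flip y_m = 178.13 − y_svg.

Shape 1 is a rectangle drawn with `<rect>`. Its stroke #000000 means engrave at S108, F4456. After flipping Y the toolpath is (4.10,162.60) → (98.26,162.60) → (98.26,79.26) → (4.10,79.26) → (4.10,162.60), returning to the start.

Shape 2 is a closed polygon drawn with `<polygon>`. Its stroke #000000 means engrave at S108, F4456. After flipping Y the toolpath is (16.40,76.98) → (215.14,18.01) → (223.36,166.89) → (47.14,26.31) → (178.83,56.80) → (16.40,76.98), returning to the start.

Shape 3 is a rectangle drawn with `<rect>`. Its stroke #000000 means engrave at S108, F4456. After flipping Y the toolpath is (5.60,126.77) → (113.36,126.77) → (113.36,113.13) → (5.60,113.13) → (5.60,126.77), returning to the start.

Shape 4 is a regular polygon drawn with `<path>`. Its stroke #0000ff means cut at S842, F907. After flipping Y the toolpath is (100.90,151.97) → (107.04,136.50) → (94.22,125.88) → (80.16,134.79) → (84.29,150.91) → (100.90,151.97), returning to the start.

Shape 5 is a regular polygon drawn with `<polygon>`. Its stroke #000000 means engrave at S108, F4456. After flipping Y the toolpath is (25.39,131.66) → (33.56,144.72) → (48.57,148.18) → (61.63,140.01) → (65.09,125.00) → (56.92,111.94) → (41.91,108.48) → (28.85,116.65) → (25.39,131.66), returning to the start.

Shape 6 is a quadratic bezier drawn with `<path>`. Its stroke #0000ff means cut at S842, F907. After flipping Y the toolpath is (223.47,135.90) → (210.22,135.39) → (200.76,137.74) → (195.07,142.94) → (193.17,150.99) → (195.04,161.89).

Shape 7 is a regular polygon drawn with `<polygon>`. Its stroke #0000ff means cut at S842, F907. After flipping Y the toolpath is (41.67,23.66) → (35.99,30.57) → (40.82,38.11) → (49.47,35.85) → (50.00,26.92) → (41.67,23.66), returning to the start.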